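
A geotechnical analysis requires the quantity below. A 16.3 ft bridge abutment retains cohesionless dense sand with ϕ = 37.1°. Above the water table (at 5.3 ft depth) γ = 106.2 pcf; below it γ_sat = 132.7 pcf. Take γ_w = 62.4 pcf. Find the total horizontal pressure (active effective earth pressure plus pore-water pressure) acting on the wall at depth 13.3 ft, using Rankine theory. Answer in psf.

778 psf

K_a = (1 − sin φ)/(1 + sin φ) = 0.2475.
γ' = 132.7 − 62.4 = 70.30 pcf.
Effective vertical stress at 13.3 ft: σ'_v = 106.2×5.3 + 70.30×8.00 = 1125 psf.
σ'_h = K_a σ'_v = 0.2475 × 1125 = 278.5 psf; u = γ_w × 8.00 = 499.2 psf.
Total σ_h = 278.5 + 499.2 = 777.7 psf.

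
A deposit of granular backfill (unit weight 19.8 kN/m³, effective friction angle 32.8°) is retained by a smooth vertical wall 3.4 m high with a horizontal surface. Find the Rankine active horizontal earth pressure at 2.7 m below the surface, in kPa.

K_a = (1 − sin φ)/(1 + sin φ) = 0.2973.
σ_h = K_a γ z = 0.2973 × 19.8 × 2.7 = 15.89 kPa.

15.9 kPa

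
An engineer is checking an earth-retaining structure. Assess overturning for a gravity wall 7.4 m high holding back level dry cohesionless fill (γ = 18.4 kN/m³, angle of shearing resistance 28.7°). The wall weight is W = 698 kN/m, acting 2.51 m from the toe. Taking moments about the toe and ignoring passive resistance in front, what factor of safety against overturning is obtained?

4.01

K_a = tan²(45° − 28.7°/2) = 0.3511.
P_a = ½K_aγH² = 0.5×0.3511×18.4×7.4² = 176.9 kN/m, acting at H/3 = 2.467 m above the base.
Overturning moment M_o = P_a × H/3 = 176.9 × 2.467 = 436.4.
Resisting moment M_r = W × 2.51 = 698 × 2.51 = 1752.
FS_overturning = M_r/M_o = 1752/436.4 = 4.015.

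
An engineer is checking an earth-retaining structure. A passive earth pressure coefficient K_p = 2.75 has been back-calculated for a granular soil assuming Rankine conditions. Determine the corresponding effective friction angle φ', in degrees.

27.8°

K_p = (1+sin φ)/(1−sin φ) ⇒ sin φ = (K_p − 1)/(K_p + 1) = 0.4667.
φ = arcsin(0.4667) = 27.82°.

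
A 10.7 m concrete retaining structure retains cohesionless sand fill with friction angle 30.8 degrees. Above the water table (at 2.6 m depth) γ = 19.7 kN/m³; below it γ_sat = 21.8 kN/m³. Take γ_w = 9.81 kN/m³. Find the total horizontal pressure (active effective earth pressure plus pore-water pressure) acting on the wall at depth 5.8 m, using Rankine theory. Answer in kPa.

K_a = (1 − sin φ)/(1 + sin φ) = 0.3227.
γ' = 21.8 − 9.81 = 11.99 kN/m³.
Effective vertical stress at 5.8 m: σ'_v = 19.7×2.6 + 11.99×3.20 = 89.59 kPa.
σ'_h = K_a σ'_v = 0.3227 × 89.59 = 28.91 kPa; u = γ_w × 3.20 = 31.39 kPa.
Total σ_h = 28.91 + 31.39 = 60.30 kPa.

60.3 kPa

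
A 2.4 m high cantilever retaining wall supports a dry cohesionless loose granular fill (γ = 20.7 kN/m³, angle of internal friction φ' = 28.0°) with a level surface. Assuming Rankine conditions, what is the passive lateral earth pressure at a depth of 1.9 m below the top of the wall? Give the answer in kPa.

109 kPa

K_p = (1 + sin φ)/(1 − sin φ) = 2.770.
σ_h = K_p γ z = 2.770 × 20.7 × 1.9 = 108.9 kPa.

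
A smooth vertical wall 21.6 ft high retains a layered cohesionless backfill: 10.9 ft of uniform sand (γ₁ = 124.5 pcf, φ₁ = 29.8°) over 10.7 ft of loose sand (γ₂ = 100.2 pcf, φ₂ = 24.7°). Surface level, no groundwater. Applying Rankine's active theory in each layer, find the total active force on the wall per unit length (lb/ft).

K_a1 = tan²(45°−29.8°/2) = 0.3360; K_a2 = tan²(45°−24.7°/2) = 0.4106.
Layer 1: σ at base = K_a1 γ₁ h₁ = 456.0 psf; P₁ = ½×456.0×10.9 = 2485.
Layer 2: σ_v at top = γ₁h₁ = 1357; σ_h top = K_a2×1357 = 557.2; σ_h base = K_a2×(1357+100.2×10.7) = 997.4.
P₂ = ½(557.2+997.4)×10.7 = 8317. Total P_a = 2485+8317 = 10800 lb/ft.

10800 lb/ft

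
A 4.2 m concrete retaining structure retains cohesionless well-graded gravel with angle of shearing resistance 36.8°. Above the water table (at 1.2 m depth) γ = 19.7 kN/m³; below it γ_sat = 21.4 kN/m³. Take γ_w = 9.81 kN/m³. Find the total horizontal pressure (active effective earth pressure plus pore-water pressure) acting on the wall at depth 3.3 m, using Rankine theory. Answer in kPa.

K_a = (1 − sin φ)/(1 + sin φ) = 0.2508.
γ' = 21.4 − 9.81 = 11.59 kN/m³.
Effective vertical stress at 3.3 m: σ'_v = 19.7×1.2 + 11.59×2.10 = 47.98 kPa.
σ'_h = K_a σ'_v = 0.2508 × 47.98 = 12.03 kPa; u = γ_w × 2.10 = 20.60 kPa.
Total σ_h = 12.03 + 20.60 = 32.63 kPa.

32.6 kPa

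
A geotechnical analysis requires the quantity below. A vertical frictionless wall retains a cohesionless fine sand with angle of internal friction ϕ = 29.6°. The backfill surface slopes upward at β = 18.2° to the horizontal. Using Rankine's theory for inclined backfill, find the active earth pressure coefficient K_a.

K_a = cos β · (cos β − √(cos²β − cos²φ)) / (cos β + √(cos²β − cos²φ)).
cos β = 0.9500, cos φ = 0.8695, √(cos²β − cos²φ) = 0.3827.
K_a = 0.9500 × (0.9500 − 0.3827)/(0.9500 + 0.3827) = 0.4044.

0.404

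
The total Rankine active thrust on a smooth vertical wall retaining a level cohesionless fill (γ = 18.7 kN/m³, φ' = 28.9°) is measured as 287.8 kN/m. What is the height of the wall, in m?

9.40 m

K_a = 0.3484. P_a = ½ K_a γ H² ⇒ H = √(2P_a/(K_a γ)).
H = √(2×287.8/(0.3484×18.7)) = 9.400 m.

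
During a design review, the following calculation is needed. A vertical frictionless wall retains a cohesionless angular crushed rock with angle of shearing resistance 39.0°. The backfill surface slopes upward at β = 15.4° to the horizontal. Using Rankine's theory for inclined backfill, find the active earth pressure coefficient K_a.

K_a = cos β · (cos β − √(cos²β − cos²φ)) / (cos β + √(cos²β − cos²φ)).
cos β = 0.9641, cos φ = 0.7771, √(cos²β − cos²φ) = 0.5705.
K_a = 0.9641 × (0.9641 − 0.5705)/(0.9641 + 0.5705) = 0.2472.

0.247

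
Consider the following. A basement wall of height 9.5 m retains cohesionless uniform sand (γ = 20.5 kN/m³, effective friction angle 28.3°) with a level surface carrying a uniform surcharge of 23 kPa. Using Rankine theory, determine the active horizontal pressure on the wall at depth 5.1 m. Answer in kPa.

K_a = (1 − sin φ)/(1 + sin φ) = 0.3568.
σ_v = γz + q = 20.5 × 5.1 + 23 = 127.5 kPa.
σ_h = K_a σ_v = 0.3568 × 127.5 = 45.51 kPa.

45.5 kPa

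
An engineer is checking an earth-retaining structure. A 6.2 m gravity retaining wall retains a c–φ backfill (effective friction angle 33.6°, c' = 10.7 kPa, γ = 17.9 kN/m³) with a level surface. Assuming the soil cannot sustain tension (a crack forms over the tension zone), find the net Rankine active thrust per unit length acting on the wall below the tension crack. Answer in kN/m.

40.6 kN/m

K_a = 0.2875; √K_a = 0.5362.
Tension-crack depth z_c = 2c/(γ√K_a) = 2×10.7/(17.9×0.5362) = 2.230 m.
σ_a at base = K_a γ H − 2c√K_a = 0.2875×17.9×6.2 − 2×10.7×0.5362 = 20.43 kPa.
P_a = ½ × 20.43 × (H − z_c) = 0.5×20.43×3.970 = 40.56 kN/m.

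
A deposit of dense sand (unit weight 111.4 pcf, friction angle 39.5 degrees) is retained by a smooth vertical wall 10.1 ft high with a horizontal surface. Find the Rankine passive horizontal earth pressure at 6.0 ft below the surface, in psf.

K_p = (1 + sin φ)/(1 − sin φ) = 4.496.
σ_h = K_p γ z = 4.496 × 111.4 × 6.0 = 3005 psf.

3000 psf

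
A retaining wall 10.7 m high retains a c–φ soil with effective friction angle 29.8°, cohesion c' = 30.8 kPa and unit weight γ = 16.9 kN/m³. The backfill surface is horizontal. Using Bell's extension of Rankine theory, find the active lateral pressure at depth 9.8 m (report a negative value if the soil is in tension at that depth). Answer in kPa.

K_a = (1 − sin φ)/(1 + sin φ) = 0.3360.
σ_a = K_a γ z − 2c√K_a = 0.3360×16.9×9.8 − 2×30.8×0.5797 = 19.94 kPa.

19.9 kPa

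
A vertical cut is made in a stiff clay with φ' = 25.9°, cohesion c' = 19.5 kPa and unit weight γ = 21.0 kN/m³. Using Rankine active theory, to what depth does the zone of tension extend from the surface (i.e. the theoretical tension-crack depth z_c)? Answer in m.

2.97 m

K_a = tan²(45° − 25.9°/2) = 0.3920; √K_a = 0.6261.
The active pressure is zero where K_a γ z = 2c√K_a, so z_c = 2c/(γ√K_a) = 2×19.5/(21.0×0.6261) = 2.966 m.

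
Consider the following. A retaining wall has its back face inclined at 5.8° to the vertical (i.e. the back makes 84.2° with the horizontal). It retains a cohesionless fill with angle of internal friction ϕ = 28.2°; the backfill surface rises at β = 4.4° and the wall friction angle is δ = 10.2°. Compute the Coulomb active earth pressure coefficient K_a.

K_a = sin²(α+φ) / [sin²α · sin(α−δ) · (1 + √{sin(φ+δ)sin(φ−β) / (sin(α−δ)sin(α+β))})²].
With α = 84.2°, φ = 28.2°, δ = 10.2°, β = 4.4°: K_a = 0.3936.

0.394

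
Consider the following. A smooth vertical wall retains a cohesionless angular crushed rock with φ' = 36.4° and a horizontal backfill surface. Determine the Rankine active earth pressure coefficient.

0.255

K_a = tan²(45° − φ/2) = tan²(26.80°) = 0.2552.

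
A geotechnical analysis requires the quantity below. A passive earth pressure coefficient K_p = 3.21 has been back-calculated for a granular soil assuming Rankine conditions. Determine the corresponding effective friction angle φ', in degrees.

K_p = (1+sin φ)/(1−sin φ) ⇒ sin φ = (K_p − 1)/(K_p + 1) = 0.5249.
φ = arcsin(0.5249) = 31.66°.

31.7°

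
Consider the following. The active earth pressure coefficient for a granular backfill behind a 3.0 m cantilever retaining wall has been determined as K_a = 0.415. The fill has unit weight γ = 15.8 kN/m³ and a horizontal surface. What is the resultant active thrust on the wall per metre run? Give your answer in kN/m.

29.5 kN/m

P = ½ K_a γ H² = 0.5 × 0.415 × 15.8 × 3.0² = 29.51 kN/m.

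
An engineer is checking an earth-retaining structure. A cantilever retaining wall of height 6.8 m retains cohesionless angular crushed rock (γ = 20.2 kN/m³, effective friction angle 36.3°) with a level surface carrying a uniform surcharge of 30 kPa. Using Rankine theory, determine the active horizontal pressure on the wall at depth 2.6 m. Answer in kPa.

K_a = (1 − sin φ)/(1 + sin φ) = 0.2563.
σ_v = γz + q = 20.2 × 2.6 + 30 = 82.52 kPa.
σ_h = K_a σ_v = 0.2563 × 82.52 = 21.15 kPa.

21.1 kPa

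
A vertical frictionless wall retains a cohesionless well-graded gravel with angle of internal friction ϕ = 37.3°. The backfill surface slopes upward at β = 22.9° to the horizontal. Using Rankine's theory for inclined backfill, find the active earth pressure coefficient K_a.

0.304

K_a = cos β · (cos β − √(cos²β − cos²φ)) / (cos β + √(cos²β − cos²φ)).
cos β = 0.9212, cos φ = 0.7955, √(cos²β − cos²φ) = 0.4645.
K_a = 0.9212 × (0.9212 − 0.4645)/(0.9212 + 0.4645) = 0.3036.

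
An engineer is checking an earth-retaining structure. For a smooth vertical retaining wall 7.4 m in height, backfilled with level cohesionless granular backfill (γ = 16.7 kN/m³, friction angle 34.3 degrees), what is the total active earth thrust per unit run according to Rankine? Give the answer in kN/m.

128 kN/m

K_a = tan²(45° − φ/2) = 0.2792.
P_a = ½ K_a γ H² = 0.5 × 0.2792 × 16.7 × 7.4² = 127.6 kN/m.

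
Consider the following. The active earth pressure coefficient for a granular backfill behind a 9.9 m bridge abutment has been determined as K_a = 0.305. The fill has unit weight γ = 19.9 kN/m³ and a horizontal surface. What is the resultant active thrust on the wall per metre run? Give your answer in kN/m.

P = ½ K_a γ H² = 0.5 × 0.305 × 19.9 × 9.9² = 297.4 kN/m.

297 kN/m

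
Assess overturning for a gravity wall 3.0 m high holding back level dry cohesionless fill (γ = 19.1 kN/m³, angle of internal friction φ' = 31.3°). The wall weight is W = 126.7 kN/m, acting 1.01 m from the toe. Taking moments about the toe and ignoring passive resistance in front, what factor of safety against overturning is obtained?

4.71

K_a = tan²(45° − 31.3°/2) = 0.3162.
P_a = ½K_aγH² = 0.5×0.3162×19.1×3.0² = 27.18 kN/m, acting at H/3 = 1.000 m above the base.
Overturning moment M_o = P_a × H/3 = 27.18 × 1.000 = 27.18.
Resisting moment M_r = W × 1.01 = 126.7 × 1.01 = 128.0.
FS_overturning = M_r/M_o = 128.0/27.18 = 4.708.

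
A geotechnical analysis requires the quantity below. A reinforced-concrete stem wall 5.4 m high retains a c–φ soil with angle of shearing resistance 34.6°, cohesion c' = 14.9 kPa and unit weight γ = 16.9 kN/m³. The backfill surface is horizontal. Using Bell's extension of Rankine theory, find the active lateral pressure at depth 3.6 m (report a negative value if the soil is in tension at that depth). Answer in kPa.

1.12 kPa

K_a = (1 − sin φ)/(1 + sin φ) = 0.2756.
σ_a = K_a γ z − 2c√K_a = 0.2756×16.9×3.6 − 2×14.9×0.5250 = 1.124 kPa.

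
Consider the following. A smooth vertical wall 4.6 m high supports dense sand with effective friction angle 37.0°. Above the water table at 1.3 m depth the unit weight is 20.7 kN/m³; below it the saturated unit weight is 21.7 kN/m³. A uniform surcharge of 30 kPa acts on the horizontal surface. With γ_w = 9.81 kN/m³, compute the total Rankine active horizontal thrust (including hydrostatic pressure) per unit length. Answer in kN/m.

K_a = tan²(45° − φ/2) = 0.2486.
γ' = 21.7 − 9.81 = 11.89 kN/m³. h₂ = H − d_w = 3.3 m.
σ'_h: at surface K_a·q = 7.458; at WT K_a(q+γd_w) = 14.15; at base K_a(q+γd_w+γ'h₂) = 23.90 kPa.
P₁ = ½(7.458+14.15)×1.3 = 14.04; P₂ = ½(14.15+23.90)×3.3 = 62.78; P_w = ½γ_w h₂² = 53.42.
Total = 14.04+62.78+53.42 = 130.2 kN/m.

130 kN/m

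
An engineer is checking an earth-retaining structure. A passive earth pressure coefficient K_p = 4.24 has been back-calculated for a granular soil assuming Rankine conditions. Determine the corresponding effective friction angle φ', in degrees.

K_p = (1+sin φ)/(1−sin φ) ⇒ sin φ = (K_p − 1)/(K_p + 1) = 0.6183.
φ = arcsin(0.6183) = 38.19°.

38.2°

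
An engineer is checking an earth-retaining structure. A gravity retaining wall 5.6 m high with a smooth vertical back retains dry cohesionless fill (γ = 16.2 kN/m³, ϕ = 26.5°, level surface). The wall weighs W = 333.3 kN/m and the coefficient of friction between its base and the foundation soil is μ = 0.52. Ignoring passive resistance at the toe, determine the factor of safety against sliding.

K_a = tan²(45° − 26.5°/2) = 0.3829.
P_a = ½K_aγH² = 0.5×0.3829×16.2×5.6² = 97.27 kN/m, acting at H/3 = 1.867 m above the base.
FS_sliding = μW / P_a = 0.52×333.3 / 97.27 = 1.782.

1.78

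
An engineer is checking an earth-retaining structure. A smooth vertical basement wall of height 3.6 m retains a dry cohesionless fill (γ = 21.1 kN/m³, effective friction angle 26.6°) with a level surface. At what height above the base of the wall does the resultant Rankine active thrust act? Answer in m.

1.20 m

K_a = 0.3814.
The pressure distribution is triangular, so the resultant acts at H/3 above the base = 3.6/3 = 1.200 m.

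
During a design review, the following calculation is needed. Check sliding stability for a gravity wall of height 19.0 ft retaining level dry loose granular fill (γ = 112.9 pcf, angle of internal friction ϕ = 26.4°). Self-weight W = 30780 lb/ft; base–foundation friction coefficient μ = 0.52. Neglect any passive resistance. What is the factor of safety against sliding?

2.04

K_a = tan²(45° − 26.4°/2) = 0.3844.
P_a = ½K_aγH² = 0.5×0.3844×112.9×19.0² = 7834 lb/ft, acting at H/3 = 6.333 ft above the base.
FS_sliding = μW / P_a = 0.52×30780 / 7834 = 2.043.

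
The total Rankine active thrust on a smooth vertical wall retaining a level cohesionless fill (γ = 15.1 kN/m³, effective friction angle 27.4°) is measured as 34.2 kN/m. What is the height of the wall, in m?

3.50 m

K_a = 0.3697. P_a = ½ K_a γ H² ⇒ H = √(2P_a/(K_a γ)).
H = √(2×34.2/(0.3697×15.1)) = 3.500 m.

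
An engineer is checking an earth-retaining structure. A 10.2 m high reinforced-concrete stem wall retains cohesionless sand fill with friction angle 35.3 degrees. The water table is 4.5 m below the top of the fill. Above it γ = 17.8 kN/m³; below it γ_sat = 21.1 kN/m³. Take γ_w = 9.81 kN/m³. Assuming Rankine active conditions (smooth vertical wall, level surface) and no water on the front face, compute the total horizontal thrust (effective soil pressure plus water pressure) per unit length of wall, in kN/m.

K_a = tan²(45° − φ/2) = 0.2675.
γ' = 21.1 − 9.81 = 11.29 kN/m³. Depth below WT = 5.7 m.
σ'_h at WT = K_a γ d_w = 21.43 kPa; at base = 21.43 + K_a γ' × 5.7 = 38.65 kPa.
P₁ (0–4.5 m) = ½×21.43×4.5 = 48.22. P₂ (4.5–10.2 m) = ½(21.43+38.65)×5.7 = 171.2.
P_w = ½ γ_w h₂² = 0.5×9.81×5.7² = 159.4. Total = 48.22+171.2+159.4 = 378.8 kN/m.

379 kN/m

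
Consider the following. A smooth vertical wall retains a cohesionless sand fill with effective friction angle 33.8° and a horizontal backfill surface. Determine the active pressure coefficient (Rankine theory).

K_a = (1 − sin φ)/(1 + sin φ) = (1 − sin 33.8°)/(1 + sin 33.8°) = 0.2851.

0.285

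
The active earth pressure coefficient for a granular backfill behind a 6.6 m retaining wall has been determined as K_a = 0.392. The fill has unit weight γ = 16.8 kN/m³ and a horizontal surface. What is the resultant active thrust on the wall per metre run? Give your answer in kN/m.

143 kN/m

P = ½ K_a γ H² = 0.5 × 0.392 × 16.8 × 6.6² = 143.4 kN/m.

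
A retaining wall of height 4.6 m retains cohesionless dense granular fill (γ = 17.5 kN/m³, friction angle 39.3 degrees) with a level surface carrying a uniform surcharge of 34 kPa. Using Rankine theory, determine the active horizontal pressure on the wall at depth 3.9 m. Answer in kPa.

23.0 kPa

K_a = (1 − sin φ)/(1 + sin φ) = 0.2245.
σ_v = γz + q = 17.5 × 3.9 + 34 = 102.2 kPa.
σ_h = K_a σ_v = 0.2245 × 102.2 = 22.95 kPa.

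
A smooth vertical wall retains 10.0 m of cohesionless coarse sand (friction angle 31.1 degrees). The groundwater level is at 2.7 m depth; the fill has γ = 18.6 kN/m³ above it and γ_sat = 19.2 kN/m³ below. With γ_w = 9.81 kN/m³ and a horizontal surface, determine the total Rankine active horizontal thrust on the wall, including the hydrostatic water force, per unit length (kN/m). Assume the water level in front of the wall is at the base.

480 kN/m

K_a = tan²(45° − φ/2) = 0.3188.
γ' = 19.2 − 9.81 = 9.390 kN/m³. Depth below WT = 7.3 m.
σ'_h at WT = K_a γ d_w = 16.01 kPa; at base = 16.01 + K_a γ' × 7.3 = 37.86 kPa.
P₁ (0–2.7 m) = ½×16.01×2.7 = 21.61. P₂ (2.7–10.0 m) = ½(16.01+37.86)×7.3 = 196.6.
P_w = ½ γ_w h₂² = 0.5×9.81×7.3² = 261.4. Total = 21.61+196.6+261.4 = 479.6 kN/m.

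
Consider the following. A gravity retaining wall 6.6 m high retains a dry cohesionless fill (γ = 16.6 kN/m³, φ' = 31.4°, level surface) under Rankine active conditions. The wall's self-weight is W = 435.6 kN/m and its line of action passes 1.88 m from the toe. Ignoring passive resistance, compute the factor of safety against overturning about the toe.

3.27

K_a = tan²(45° − 31.4°/2) = 0.3149.
P_a = ½K_aγH² = 0.5×0.3149×16.6×6.6² = 113.9 kN/m, acting at H/3 = 2.200 m above the base.
Overturning moment M_o = P_a × H/3 = 113.9 × 2.200 = 250.5.
Resisting moment M_r = W × 1.88 = 435.6 × 1.88 = 818.9.
FS_overturning = M_r/M_o = 818.9/250.5 = 3.269.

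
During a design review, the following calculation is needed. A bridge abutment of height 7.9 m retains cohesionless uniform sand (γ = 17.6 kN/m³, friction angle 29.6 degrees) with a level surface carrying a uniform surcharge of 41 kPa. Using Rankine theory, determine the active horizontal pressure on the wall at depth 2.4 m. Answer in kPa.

K_a = (1 − sin φ)/(1 + sin φ) = 0.3387.
σ_v = γz + q = 17.6 × 2.4 + 41 = 83.24 kPa.
σ_h = K_a σ_v = 0.3387 × 83.24 = 28.20 kPa.

28.2 kPa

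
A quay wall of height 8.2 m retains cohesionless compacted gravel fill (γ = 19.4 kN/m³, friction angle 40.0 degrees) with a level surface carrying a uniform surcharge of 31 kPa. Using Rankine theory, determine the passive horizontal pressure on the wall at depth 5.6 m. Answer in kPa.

K_p = (1 + sin φ)/(1 − sin φ) = 4.599.
σ_v = γz + q = 19.4 × 5.6 + 31 = 139.6 kPa.
σ_h = K_p σ_v = 4.599 × 139.6 = 642.2 kPa.

642 kPa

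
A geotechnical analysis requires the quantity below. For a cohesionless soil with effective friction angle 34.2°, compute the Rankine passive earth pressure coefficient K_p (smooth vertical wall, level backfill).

K_p = (1 + sin φ)/(1 − sin φ) = tan²(45° + 34.2°/2) = 3.567.

3.57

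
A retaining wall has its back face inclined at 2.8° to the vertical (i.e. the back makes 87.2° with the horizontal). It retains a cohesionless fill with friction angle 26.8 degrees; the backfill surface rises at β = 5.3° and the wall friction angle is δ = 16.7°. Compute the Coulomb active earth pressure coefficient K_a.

0.385

K_a = sin²(α+φ) / [sin²α · sin(α−δ) · (1 + √{sin(φ+δ)sin(φ−β) / (sin(α−δ)sin(α+β))})²].
With α = 87.2°, φ = 26.8°, δ = 16.7°, β = 5.3°: K_a = 0.3853.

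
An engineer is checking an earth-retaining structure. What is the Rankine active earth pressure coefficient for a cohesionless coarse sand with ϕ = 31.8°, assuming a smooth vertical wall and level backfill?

0.310

K_a = tan²(45° − φ/2) = tan²(29.10°) = 0.3098.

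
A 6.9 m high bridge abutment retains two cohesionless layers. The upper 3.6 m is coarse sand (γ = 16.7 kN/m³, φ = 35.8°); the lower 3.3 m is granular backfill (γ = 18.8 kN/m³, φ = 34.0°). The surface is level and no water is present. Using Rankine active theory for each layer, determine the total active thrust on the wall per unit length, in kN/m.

K_a1 = tan²(45°−35.8°/2) = 0.2619; K_a2 = tan²(45°−34.0°/2) = 0.2827.
Layer 1: σ at base = K_a1 γ₁ h₁ = 15.74 kPa; P₁ = ½×15.74×3.6 = 28.34.
Layer 2: σ_v at top = γ₁h₁ = 60.12; σ_h top = K_a2×60.12 = 17.00; σ_h base = K_a2×(60.12+18.8×3.3) = 34.54.
P₂ = ½(17.00+34.54)×3.3 = 85.03. Total P_a = 28.34+85.03 = 113.4 kN/m.

113 kN/m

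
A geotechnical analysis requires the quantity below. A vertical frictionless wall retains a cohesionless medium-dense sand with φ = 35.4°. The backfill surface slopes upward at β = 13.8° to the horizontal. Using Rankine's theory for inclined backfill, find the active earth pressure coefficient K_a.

K_a = cos β · (cos β − √(cos²β − cos²φ)) / (cos β + √(cos²β − cos²φ)).
cos β = 0.9711, cos φ = 0.8151, √(cos²β − cos²φ) = 0.5279.
K_a = 0.9711 × (0.9711 − 0.5279)/(0.9711 + 0.5279) = 0.2872.

0.287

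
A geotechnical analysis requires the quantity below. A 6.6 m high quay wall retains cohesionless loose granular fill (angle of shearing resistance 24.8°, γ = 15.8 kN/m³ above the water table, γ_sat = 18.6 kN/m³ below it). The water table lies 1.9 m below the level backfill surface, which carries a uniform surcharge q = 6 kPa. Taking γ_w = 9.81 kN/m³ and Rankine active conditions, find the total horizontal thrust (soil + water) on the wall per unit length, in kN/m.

K_a = tan²(45° − φ/2) = 0.4090.
γ' = 18.6 − 9.81 = 8.790 kN/m³. h₂ = H − d_w = 4.7 m.
σ'_h: at surface K_a·q = 2.454; at WT K_a(q+γd_w) = 14.73; at base K_a(q+γd_w+γ'h₂) = 31.63 kPa.
P₁ = ½(2.454+14.73)×1.9 = 16.33; P₂ = ½(14.73+31.63)×4.7 = 108.9; P_w = ½γ_w h₂² = 108.4.
Total = 16.33+108.9+108.4 = 233.6 kN/m.

234 kN/m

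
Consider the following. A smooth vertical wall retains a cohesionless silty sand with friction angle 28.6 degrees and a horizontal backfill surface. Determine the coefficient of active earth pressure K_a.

K_a = tan²(45° − φ/2) = tan²(30.70°) = 0.3525.

0.353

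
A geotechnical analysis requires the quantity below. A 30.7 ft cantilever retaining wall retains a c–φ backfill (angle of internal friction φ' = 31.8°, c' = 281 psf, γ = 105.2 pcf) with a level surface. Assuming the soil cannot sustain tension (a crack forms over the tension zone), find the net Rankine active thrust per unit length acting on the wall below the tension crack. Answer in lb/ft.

7260 lb/ft

K_a = 0.3098; √K_a = 0.5566.
Tension-crack depth z_c = 2c/(γ√K_a) = 2×281/(105.2×0.5566) = 9.598 ft.
σ_a at base = K_a γ H − 2c√K_a = 0.3098×105.2×30.7 − 2×281×0.5566 = 687.7 psf.
P_a = ½ × 687.7 × (H − z_c) = 0.5×687.7×21.10 = 7256 lb/ft.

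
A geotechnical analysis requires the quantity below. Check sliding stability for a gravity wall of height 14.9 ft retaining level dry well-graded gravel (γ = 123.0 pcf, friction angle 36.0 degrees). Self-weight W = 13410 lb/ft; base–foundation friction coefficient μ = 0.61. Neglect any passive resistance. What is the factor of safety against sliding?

2.31

K_a = tan²(45° − 36.0°/2) = 0.2596.
P_a = ½K_aγH² = 0.5×0.2596×123.0×14.9² = 3545 lb/ft, acting at H/3 = 4.967 ft above the base.
FS_sliding = μW / P_a = 0.61×13410 / 3545 = 2.308.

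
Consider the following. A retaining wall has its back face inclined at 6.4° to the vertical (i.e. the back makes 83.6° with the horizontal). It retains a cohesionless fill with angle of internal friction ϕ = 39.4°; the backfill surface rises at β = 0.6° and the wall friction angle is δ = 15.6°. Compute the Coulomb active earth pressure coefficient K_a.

K_a = sin²(α+φ) / [sin²α · sin(α−δ) · (1 + √{sin(φ+δ)sin(φ−β) / (sin(α−δ)sin(α+β))})²].
With α = 83.6°, φ = 39.4°, δ = 15.6°, β = 0.6°: K_a = 0.2520.

0.252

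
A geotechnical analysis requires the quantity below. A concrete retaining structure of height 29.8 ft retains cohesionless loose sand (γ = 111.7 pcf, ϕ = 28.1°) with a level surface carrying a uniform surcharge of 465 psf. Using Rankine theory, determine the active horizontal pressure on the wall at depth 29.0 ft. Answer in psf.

K_a = (1 − sin φ)/(1 + sin φ) = 0.3596.
σ_v = γz + q = 111.7 × 29.0 + 465 = 3704 psf.
σ_h = K_a σ_v = 0.3596 × 3704 = 1332 psf.

1330 psf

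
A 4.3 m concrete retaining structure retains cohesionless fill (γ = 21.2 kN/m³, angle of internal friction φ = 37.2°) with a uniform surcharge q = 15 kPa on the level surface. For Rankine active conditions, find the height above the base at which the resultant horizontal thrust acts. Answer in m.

1.61 m

K_a = 0.2464.
Triangular part P₁ = ½K_aγH² = 48.30 at H/3 = 1.433 m; rectangular part P₂ = K_a q H = 15.89 at H/2 = 2.150 m.
ȳ = (P₁·1.433 + P₂·2.150)/(P₁+P₂) = 1.611 m.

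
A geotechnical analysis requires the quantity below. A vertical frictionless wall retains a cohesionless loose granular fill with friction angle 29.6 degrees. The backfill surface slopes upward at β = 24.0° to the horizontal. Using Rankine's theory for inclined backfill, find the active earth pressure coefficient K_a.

K_a = cos β · (cos β − √(cos²β − cos²φ)) / (cos β + √(cos²β − cos²φ)).
cos β = 0.9135, cos φ = 0.8695, √(cos²β − cos²φ) = 0.2803.
K_a = 0.9135 × (0.9135 − 0.2803)/(0.9135 + 0.2803) = 0.4846.

0.485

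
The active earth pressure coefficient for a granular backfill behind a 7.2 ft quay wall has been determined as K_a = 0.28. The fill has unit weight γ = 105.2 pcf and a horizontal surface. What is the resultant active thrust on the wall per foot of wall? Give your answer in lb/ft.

763 lb/ft

P = ½ K_a γ H² = 0.5 × 0.28 × 105.2 × 7.2² = 763.5 lb/ft.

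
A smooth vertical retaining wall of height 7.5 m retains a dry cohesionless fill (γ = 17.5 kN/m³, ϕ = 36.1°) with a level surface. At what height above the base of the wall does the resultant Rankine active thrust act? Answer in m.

2.50 m

K_a = 0.2585.
The pressure distribution is triangular, so the resultant acts at H/3 above the base = 7.5/3 = 2.500 m.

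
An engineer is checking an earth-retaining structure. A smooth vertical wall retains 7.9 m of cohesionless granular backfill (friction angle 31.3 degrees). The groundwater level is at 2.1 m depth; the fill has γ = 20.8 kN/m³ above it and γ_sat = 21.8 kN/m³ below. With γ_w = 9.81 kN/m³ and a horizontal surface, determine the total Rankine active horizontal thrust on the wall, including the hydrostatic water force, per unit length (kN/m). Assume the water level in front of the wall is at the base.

323 kN/m

K_a = tan²(45° − φ/2) = 0.3162.
γ' = 21.8 − 9.81 = 11.99 kN/m³. Depth below WT = 5.8 m.
σ'_h at WT = K_a γ d_w = 13.81 kPa; at base = 13.81 + K_a γ' × 5.8 = 35.80 kPa.
P₁ (0–2.1 m) = ½×13.81×2.1 = 14.50. P₂ (2.1–7.9 m) = ½(13.81+35.80)×5.8 = 143.9.
P_w = ½ γ_w h₂² = 0.5×9.81×5.8² = 165.0. Total = 14.50+143.9+165.0 = 323.4 kN/m.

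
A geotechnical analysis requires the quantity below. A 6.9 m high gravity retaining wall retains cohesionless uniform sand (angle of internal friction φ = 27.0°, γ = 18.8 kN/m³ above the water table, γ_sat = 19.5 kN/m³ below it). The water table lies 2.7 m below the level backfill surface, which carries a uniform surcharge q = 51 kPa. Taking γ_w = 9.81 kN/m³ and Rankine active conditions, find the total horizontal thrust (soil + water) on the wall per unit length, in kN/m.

K_a = tan²(45° − φ/2) = 0.3755.
γ' = 19.5 − 9.81 = 9.690 kN/m³. h₂ = H − d_w = 4.2 m.
σ'_h: at surface K_a·q = 19.15; at WT K_a(q+γd_w) = 38.21; at base K_a(q+γd_w+γ'h₂) = 53.50 kPa.
P₁ = ½(19.15+38.21)×2.7 = 77.44; P₂ = ½(38.21+53.50)×4.2 = 192.6; P_w = ½γ_w h₂² = 86.52.
Total = 77.44+192.6+86.52 = 356.6 kN/m.

357 kN/m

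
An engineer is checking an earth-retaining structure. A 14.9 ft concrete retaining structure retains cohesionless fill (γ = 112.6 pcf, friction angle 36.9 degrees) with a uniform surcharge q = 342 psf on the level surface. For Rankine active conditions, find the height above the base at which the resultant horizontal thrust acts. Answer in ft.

K_a = 0.2497.
Triangular part P₁ = ½K_aγH² = 3121 at H/3 = 4.967 ft; rectangular part P₂ = K_a q H = 1272 at H/2 = 7.450 ft.
ȳ = (P₁·4.967 + P₂·7.450)/(P₁+P₂) = 5.686 ft.

5.69 ft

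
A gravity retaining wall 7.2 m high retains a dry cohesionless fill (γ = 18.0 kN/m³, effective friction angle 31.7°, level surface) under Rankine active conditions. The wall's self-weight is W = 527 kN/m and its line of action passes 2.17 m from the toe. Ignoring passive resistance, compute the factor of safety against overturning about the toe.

K_a = tan²(45° − 31.7°/2) = 0.3111.
P_a = ½K_aγH² = 0.5×0.3111×18.0×7.2² = 145.1 kN/m, acting at H/3 = 2.400 m above the base.
Overturning moment M_o = P_a × H/3 = 145.1 × 2.400 = 348.3.
Resisting moment M_r = W × 2.17 = 527 × 2.17 = 1144.
FS_overturning = M_r/M_o = 1144/348.3 = 3.283.

3.28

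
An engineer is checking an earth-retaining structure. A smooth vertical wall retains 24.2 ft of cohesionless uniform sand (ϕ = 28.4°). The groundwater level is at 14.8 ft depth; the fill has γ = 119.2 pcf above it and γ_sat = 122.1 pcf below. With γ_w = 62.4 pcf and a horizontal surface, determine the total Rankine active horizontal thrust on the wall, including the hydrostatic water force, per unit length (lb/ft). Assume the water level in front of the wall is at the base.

14200 lb/ft

K_a = tan²(45° − φ/2) = 0.3554.
γ' = 122.1 − 62.4 = 59.70 pcf. Depth below WT = 9.4 ft.
σ'_h at WT = K_a γ d_w = 626.9 psf; at base = 626.9 + K_a γ' × 9.4 = 826.3 psf.
P₁ (0–14.8 ft) = ½×626.9×14.8 = 4639. P₂ (14.8–24.2 ft) = ½(626.9+826.3)×9.4 = 6830.
P_w = ½ γ_w h₂² = 0.5×62.4×9.4² = 2757. Total = 4639+6830+2757 = 14230 lb/ft.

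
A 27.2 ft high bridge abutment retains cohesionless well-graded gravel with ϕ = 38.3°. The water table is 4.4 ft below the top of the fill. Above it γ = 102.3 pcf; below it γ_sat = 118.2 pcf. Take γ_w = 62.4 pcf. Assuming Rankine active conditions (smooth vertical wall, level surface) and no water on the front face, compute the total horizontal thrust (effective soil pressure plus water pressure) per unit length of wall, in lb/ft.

22300 lb/ft

K_a = tan²(45° − φ/2) = 0.2347.
γ' = 118.2 − 62.4 = 55.80 pcf. Depth below WT = 22.8 ft.
σ'_h at WT = K_a γ d_w = 105.7 psf; at base = 105.7 + K_a γ' × 22.8 = 404.3 psf.
P₁ (0–4.4 ft) = ½×105.7×4.4 = 232.5. P₂ (4.4–27.2 ft) = ½(105.7+404.3)×22.8 = 5814.
P_w = ½ γ_w h₂² = 0.5×62.4×22.8² = 16220. Total = 232.5+5814+16220 = 22270 lb/ft.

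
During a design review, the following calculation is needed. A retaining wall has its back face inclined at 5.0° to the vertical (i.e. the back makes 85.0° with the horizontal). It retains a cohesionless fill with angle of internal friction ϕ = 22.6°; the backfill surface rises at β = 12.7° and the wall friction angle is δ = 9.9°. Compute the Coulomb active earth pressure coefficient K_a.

0.552

K_a = sin²(α+φ) / [sin²α · sin(α−δ) · (1 + √{sin(φ+δ)sin(φ−β) / (sin(α−δ)sin(α+β))})²].
With α = 85.0°, φ = 22.6°, δ = 9.9°, β = 12.7°: K_a = 0.5516.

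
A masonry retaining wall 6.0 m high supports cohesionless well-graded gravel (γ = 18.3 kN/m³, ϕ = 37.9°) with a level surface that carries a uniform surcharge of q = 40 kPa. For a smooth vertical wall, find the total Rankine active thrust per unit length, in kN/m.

136 kN/m

K_a = tan²(45° − φ/2) = 0.2389.
Soil triangle: ½ K_a γ H² = 0.5×0.2389×18.3×6.0² = 78.71 kN/m.
Surcharge rectangle: K_a q H = 0.2389×40×6.0 = 57.35 kN/m.
Total = 78.71 + 57.35 = 136.1 kN/m.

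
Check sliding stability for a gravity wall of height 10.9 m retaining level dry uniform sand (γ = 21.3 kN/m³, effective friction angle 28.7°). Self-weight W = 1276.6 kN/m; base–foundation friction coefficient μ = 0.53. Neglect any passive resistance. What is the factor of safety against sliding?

K_a = tan²(45° − 28.7°/2) = 0.3511.
P_a = ½K_aγH² = 0.5×0.3511×21.3×10.9² = 444.3 kN/m, acting at H/3 = 3.633 m above the base.
FS_sliding = μW / P_a = 0.53×1276.6 / 444.3 = 1.523.

1.52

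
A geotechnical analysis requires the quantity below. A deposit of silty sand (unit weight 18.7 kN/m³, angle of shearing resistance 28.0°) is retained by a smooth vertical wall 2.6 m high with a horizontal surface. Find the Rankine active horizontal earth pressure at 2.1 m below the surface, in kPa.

14.2 kPa

K_a = (1 − sin φ)/(1 + sin φ) = 0.3610.
σ_h = K_a γ z = 0.3610 × 18.7 × 2.1 = 14.18 kPa.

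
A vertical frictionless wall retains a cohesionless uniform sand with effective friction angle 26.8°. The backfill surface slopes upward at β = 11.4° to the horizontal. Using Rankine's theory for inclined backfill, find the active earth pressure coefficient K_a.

K_a = cos β · (cos β − √(cos²β − cos²φ)) / (cos β + √(cos²β − cos²φ)).
cos β = 0.9803, cos φ = 0.8926, √(cos²β − cos²φ) = 0.4052.
K_a = 0.9803 × (0.9803 − 0.4052)/(0.9803 + 0.4052) = 0.4068.

0.407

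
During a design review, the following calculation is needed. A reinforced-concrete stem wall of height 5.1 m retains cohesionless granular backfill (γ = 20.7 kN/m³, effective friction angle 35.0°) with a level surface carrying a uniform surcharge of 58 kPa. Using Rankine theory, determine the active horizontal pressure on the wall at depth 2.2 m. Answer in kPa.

K_a = (1 − sin φ)/(1 + sin φ) = 0.2710.
σ_v = γz + q = 20.7 × 2.2 + 58 = 103.5 kPa.
σ_h = K_a σ_v = 0.2710 × 103.5 = 28.06 kPa.

28.1 kPa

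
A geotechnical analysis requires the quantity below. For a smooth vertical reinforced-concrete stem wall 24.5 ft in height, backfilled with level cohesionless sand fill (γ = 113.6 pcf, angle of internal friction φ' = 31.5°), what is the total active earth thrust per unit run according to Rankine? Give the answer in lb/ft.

10700 lb/ft

K_a = tan²(45° − φ/2) = 0.3136.
P_a = ½ K_a γ H² = 0.5 × 0.3136 × 113.6 × 24.5² = 10690 lb/ft.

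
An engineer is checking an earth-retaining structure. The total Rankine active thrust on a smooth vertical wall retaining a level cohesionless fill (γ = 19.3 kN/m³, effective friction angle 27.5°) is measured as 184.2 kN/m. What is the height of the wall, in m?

7.20 m

K_a = 0.3682. P_a = ½ K_a γ H² ⇒ H = √(2P_a/(K_a γ)).
H = √(2×184.2/(0.3682×19.3)) = 7.200 m.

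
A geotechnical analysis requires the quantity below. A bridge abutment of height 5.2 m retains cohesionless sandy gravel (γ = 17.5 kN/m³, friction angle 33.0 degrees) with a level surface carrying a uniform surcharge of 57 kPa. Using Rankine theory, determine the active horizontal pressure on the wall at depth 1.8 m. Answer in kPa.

26.1 kPa

K_a = (1 − sin φ)/(1 + sin φ) = 0.2948.
σ_v = γz + q = 17.5 × 1.8 + 57 = 88.50 kPa.
σ_h = K_a σ_v = 0.2948 × 88.50 = 26.09 kPa.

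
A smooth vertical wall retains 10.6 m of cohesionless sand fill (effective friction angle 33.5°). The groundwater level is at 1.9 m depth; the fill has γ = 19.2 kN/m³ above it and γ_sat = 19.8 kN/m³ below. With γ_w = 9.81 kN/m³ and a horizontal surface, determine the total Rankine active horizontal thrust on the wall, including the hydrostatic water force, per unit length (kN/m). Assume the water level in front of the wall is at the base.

K_a = tan²(45° − φ/2) = 0.2887.
γ' = 19.8 − 9.81 = 9.990 kN/m³. Depth below WT = 8.7 m.
σ'_h at WT = K_a γ d_w = 10.53 kPa; at base = 10.53 + K_a γ' × 8.7 = 35.63 kPa.
P₁ (0–1.9 m) = ½×10.53×1.9 = 10.01. P₂ (1.9–10.6 m) = ½(10.53+35.63)×8.7 = 200.8.
P_w = ½ γ_w h₂² = 0.5×9.81×8.7² = 371.3. Total = 10.01+200.8+371.3 = 582.0 kN/m.

582 kN/m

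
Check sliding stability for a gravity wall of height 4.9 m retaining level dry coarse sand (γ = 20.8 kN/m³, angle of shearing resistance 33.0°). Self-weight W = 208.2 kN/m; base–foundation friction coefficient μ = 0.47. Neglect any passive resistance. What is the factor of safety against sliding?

1.33

K_a = tan²(45° − 33.0°/2) = 0.2948.
P_a = ½K_aγH² = 0.5×0.2948×20.8×4.9² = 73.61 kN/m, acting at H/3 = 1.633 m above the base.
FS_sliding = μW / P_a = 0.47×208.2 / 73.61 = 1.329.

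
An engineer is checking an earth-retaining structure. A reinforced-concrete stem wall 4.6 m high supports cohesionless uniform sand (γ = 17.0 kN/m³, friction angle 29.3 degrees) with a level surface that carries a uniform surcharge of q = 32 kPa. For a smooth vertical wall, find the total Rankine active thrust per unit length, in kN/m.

112 kN/m

K_a = tan²(45° − φ/2) = 0.3428.
Soil triangle: ½ K_a γ H² = 0.5×0.3428×17.0×4.6² = 61.66 kN/m.
Surcharge rectangle: K_a q H = 0.3428×32×4.6 = 50.47 kN/m.
Total = 61.66 + 50.47 = 112.1 kN/m.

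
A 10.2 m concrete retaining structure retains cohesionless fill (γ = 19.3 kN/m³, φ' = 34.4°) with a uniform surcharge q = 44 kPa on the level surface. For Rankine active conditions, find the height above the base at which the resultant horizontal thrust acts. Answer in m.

K_a = 0.2780.
Triangular part P₁ = ½K_aγH² = 279.1 at H/3 = 3.400 m; rectangular part P₂ = K_a q H = 124.8 at H/2 = 5.100 m.
ȳ = (P₁·3.400 + P₂·5.100)/(P₁+P₂) = 3.925 m.

3.93 m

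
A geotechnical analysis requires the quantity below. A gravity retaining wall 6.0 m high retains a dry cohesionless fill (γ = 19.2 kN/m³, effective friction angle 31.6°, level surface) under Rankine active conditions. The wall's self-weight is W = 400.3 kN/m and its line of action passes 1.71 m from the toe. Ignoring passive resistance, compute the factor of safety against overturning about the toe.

K_a = tan²(45° − 31.6°/2) = 0.3123.
P_a = ½K_aγH² = 0.5×0.3123×19.2×6.0² = 107.9 kN/m, acting at H/3 = 2.000 m above the base.
Overturning moment M_o = P_a × H/3 = 107.9 × 2.000 = 215.9.
Resisting moment M_r = W × 1.71 = 400.3 × 1.71 = 684.5.
FS_overturning = M_r/M_o = 684.5/215.9 = 3.171.

3.17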